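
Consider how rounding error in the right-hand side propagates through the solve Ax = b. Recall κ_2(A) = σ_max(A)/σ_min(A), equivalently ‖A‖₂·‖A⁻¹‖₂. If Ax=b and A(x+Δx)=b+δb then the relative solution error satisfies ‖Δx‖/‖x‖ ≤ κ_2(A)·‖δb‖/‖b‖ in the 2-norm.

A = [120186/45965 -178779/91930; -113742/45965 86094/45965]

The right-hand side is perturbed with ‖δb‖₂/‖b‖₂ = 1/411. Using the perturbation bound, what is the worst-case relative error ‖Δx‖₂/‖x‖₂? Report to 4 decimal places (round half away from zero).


M = AᵀA = [6511752/502445 -4883679/502445; -4883679/502445 14651757/2009780]. tr(M)=8139753/401956, det(M)=729/100489
eigenvalues of AᵀA: λ = (tr ± √(tr²−4·det))/2 = 81/4, 36/100489
so κ_2 = √((81/4) / (36/100489)) = 237.7500
κ_2(A)·‖δb‖/‖b‖ = 0.5785

0.5785


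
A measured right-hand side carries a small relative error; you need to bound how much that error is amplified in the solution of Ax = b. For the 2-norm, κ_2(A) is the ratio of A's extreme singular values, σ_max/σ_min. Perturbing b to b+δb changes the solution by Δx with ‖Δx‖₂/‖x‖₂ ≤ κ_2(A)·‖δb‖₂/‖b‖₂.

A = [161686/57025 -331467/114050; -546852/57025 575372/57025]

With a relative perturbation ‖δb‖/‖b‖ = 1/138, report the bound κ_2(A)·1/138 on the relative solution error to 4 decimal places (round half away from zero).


2.0661

M = AᵀA = [520303156/5202961 -546304185/5202961; -546304185/5202961 2294531401/20811844]. tr(M)=4375744025/20811844, det(M)=2829124/5202961
solving λ² − 4375744025/20811844·λ + 2829124/5202961 = 0 gives λ = 841/4, 13456/5202961
so κ_2 = √((841/4) / (13456/5202961)) = 285.1250
bound on ‖Δx‖/‖x‖: κ·ε = 285.1250·1/138 = 2.0661


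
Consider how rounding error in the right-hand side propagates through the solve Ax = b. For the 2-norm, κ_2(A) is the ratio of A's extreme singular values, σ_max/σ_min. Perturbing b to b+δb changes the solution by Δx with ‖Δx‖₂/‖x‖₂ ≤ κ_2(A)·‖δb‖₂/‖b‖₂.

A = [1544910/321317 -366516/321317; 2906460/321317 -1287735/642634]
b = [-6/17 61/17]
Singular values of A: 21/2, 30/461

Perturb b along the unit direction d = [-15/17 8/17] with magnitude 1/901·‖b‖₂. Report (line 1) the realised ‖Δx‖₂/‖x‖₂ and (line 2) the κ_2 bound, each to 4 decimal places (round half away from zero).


0.0020
0.1791

largest singular value 21/2, smallest 30/461
κ_2(A) = (21/2) / (30/461) = 161.3500
worst-case relative error ≤ 161.3500 × 1/901 = 0.1791
solve Ax = b  →  x = [7.0251 29.9210]
‖b‖ = 3.6056, ‖x‖ = 30.7347
with δb = [-0.0035 0.0019], A·Δx = δb → ‖Δx‖ = 0.0615
realised ‖Δx‖/‖x‖ = 0.0020
realised/bound (from unrounded values) ≈ 0.0112


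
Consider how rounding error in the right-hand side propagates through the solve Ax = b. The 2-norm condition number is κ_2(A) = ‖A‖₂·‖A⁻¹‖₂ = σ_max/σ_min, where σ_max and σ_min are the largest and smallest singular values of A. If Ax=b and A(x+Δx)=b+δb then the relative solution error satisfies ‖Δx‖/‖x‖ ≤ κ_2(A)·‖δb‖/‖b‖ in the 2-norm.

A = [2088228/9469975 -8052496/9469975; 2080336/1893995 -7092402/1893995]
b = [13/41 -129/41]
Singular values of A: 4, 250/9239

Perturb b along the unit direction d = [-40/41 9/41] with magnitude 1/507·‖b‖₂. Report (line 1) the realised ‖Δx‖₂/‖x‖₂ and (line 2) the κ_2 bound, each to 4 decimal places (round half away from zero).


0.0062
0.2916

largest singular value 4, smallest 250/9239
κ = σ_max/σ_min = 4/(250/9239) = 147.8240
perturbation bound = 147.8240·1/507 = 0.2916
solve Ax = b  →  x = [-35.6878 -9.6277]
‖b‖ = 3.1623, ‖x‖ = 36.9636
Δx = A⁻¹·δb where δb = 1/507·3.1623·d; ‖Δx‖ = 0.2305
realised ‖Δx‖/‖x‖ = 0.0062
so the bound overstates the realised error by a factor of ≈ 46.7557 (computed from the unrounded values)


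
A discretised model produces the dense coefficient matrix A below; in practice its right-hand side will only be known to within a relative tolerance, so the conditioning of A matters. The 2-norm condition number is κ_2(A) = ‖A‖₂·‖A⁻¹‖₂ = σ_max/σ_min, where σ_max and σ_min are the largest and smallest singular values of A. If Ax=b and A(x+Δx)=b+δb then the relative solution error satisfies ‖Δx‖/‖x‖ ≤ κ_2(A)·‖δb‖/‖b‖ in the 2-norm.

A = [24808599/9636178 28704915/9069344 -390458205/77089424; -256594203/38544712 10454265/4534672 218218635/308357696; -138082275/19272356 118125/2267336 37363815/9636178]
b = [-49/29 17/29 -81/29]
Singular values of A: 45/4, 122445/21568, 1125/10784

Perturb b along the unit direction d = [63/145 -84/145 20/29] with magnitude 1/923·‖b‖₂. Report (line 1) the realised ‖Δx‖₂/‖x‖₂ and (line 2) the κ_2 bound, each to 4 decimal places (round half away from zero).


largest singular value 45/4, smallest 1125/10784
κ = σ_max/σ_min = (45/4)/(1125/10784) = 107.8400
bound on ‖Δx‖/‖x‖: κ·ε = 107.8400·1/923 = 0.1168
solve Ax = b  →  x = [-9.1946 -20.9458 -17.4287]
‖b‖₂ = 3.3166 and ‖x‖₂ = 28.7580
with δb = [0.0016 -0.0021 0.0025], A·Δx = δb → ‖Δx‖ = 0.0344
relative error = 0.0012
realised/bound (from unrounded values) ≈ 0.0103

0.0012
0.1168


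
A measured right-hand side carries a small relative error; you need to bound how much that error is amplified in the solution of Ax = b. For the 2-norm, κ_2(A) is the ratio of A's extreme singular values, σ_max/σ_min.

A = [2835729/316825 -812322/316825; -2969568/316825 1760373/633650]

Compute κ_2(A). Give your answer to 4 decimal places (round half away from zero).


AᵀA = [4009439493/23871125 -1169393274/23871125; -1169393274/23871125 1364656653/95484500]; tr = 139219317/763876, det = 531441/763876
char-poly roots: 729/4 and 729/190969
κ = σ_max/σ_min = (27/2)/(27/437) = 218.5000

218.5000


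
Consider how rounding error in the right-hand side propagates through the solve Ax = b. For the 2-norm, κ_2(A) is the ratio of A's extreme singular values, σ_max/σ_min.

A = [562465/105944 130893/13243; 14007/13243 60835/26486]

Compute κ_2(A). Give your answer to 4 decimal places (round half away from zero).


form AᵀA = [195671281/6677056 45824625/834632; 45824625/834632 42970141/417316] with trace 3056033/23104 and determinant 279841/92416
solving λ² − 3056033/23104·λ + 279841/92416 = 0 gives λ = 529/4, 529/23104
κ = σ_max/σ_min = (23/2)/(23/152) = 76.0000

76.0000


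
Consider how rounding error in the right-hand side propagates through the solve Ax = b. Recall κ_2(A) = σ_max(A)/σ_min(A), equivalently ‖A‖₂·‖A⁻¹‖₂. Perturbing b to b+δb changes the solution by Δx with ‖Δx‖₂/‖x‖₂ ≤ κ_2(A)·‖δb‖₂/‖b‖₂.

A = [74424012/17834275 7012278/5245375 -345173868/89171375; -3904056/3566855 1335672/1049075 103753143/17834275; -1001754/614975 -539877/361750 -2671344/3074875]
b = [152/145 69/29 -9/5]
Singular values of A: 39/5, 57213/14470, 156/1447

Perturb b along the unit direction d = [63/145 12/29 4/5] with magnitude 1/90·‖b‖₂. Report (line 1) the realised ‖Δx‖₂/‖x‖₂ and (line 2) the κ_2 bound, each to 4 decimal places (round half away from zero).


0.4235
0.8039

largest singular value 39/5, smallest 156/1447
κ_2(A) = (39/5) / (156/1447) = 72.3500
worst-case relative error ≤ 72.3500 × 1/90 = 0.8039
solve Ax = b  →  x = [0.4753 0.4552 0.3988]
‖b‖ = 3.1623, ‖x‖ = 0.7695
δb = ε·‖b‖·d = [0.0153 0.0145 0.0281]; solving A·Δx = δb gives ‖Δx‖ = 0.3259
realised ‖Δx‖/‖x‖ = 0.4235
realised/bound (from unrounded values) ≈ 0.5269


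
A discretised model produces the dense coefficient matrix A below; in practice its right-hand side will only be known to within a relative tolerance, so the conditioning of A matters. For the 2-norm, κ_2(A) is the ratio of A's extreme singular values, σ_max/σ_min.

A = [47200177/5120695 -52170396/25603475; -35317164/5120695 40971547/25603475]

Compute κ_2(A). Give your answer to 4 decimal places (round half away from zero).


form AᵀA = [139006351273369/1048860691321 -156378030803712/5244303456605; -156378030803712/5244303456605 176016715294801/26221517283025] with trace 2172025875746/15598761025 and determinant 302934025/623950441
λ_max, λ_min = (2172025875746/15598761025 ± √4717223865363946593494016/243321345515059050625)/2 = 3481/25, 2175625/623950441
κ = σ_max/σ_min = (59/5)/(1475/24979) = 199.8320

199.8320


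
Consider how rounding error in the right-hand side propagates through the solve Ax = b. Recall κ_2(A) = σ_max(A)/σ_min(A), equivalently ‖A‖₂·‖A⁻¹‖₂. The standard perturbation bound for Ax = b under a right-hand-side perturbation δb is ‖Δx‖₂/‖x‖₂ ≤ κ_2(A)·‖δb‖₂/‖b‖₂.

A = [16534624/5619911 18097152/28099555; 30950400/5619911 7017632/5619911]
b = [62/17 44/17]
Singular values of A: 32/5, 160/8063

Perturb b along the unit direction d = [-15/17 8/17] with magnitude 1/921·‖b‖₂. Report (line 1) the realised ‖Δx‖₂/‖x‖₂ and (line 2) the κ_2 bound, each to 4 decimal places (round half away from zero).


from the listed singular values, σ₁ = 32/5, σ_n = 160/8063
condition number: (32/5) ÷ (160/8063) = 322.5200
κ_2(A)·‖δb‖/‖b‖ = 0.3502
solve Ax = b  →  x = [22.7338 -98.1921]
‖b‖₂ = 4.4721 and ‖x‖₂ = 100.7894
δb = ε·‖b‖·d = [-0.0043 0.0023]; solving A·Δx = δb gives ‖Δx‖ = 0.2447
relative error = 0.0024
tightness: 0.0024 against a bound of 0.3502 (unrounded ratio ≈ 0.0069)

0.0024
0.3502


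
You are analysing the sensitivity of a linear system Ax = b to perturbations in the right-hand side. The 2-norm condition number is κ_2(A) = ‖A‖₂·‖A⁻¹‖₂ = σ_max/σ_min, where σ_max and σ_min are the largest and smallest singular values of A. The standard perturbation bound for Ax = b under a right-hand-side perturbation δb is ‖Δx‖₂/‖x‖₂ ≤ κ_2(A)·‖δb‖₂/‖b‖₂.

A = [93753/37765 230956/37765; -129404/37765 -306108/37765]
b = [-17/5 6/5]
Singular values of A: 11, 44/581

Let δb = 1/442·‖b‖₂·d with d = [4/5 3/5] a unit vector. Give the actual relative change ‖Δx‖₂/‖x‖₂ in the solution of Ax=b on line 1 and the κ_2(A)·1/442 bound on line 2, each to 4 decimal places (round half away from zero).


0.0041
0.3286

largest singular value 11, smallest 44/581
κ = σ_max/σ_min = 11/(44/581) = 145.2500
bound on ‖Δx‖/‖x‖: κ·ε = 145.2500·1/442 = 0.3286
solve Ax = b  →  x = [24.2727 -10.4091]
‖b‖₂ = 3.6056 and ‖x‖₂ = 26.4105
with δb = [0.0065 0.0049], A·Δx = δb → ‖Δx‖ = 0.1077
realised ‖Δx‖/‖x‖ = 0.0041
realised/bound (from unrounded values) ≈ 0.0124


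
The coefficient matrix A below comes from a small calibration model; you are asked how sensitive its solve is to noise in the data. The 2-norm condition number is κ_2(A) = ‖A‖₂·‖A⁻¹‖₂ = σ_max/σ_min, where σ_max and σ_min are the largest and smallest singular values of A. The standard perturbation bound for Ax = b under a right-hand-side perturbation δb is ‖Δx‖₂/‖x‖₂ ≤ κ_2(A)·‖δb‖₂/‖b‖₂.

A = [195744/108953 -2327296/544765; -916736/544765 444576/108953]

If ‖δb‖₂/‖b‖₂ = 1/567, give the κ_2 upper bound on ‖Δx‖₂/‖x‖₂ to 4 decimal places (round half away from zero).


0.5097

M = AᵀA = [2138285056/352876225 -205258752/14115049; -205258752/14115049 12315698176/352876225]. tr(M)=85526528/2088025, det(M)=1048576/52200625
eigenvalues of AᵀA: λ = (tr ± √(tr²−4·det))/2 = 1024/25, 1024/2088025
σ_max=√(1024/25)=(32/5), σ_min=√(1024/2088025)=(32/1445) → κ = 289.0000
κ_2(A)·‖δb‖/‖b‖ = 0.5097


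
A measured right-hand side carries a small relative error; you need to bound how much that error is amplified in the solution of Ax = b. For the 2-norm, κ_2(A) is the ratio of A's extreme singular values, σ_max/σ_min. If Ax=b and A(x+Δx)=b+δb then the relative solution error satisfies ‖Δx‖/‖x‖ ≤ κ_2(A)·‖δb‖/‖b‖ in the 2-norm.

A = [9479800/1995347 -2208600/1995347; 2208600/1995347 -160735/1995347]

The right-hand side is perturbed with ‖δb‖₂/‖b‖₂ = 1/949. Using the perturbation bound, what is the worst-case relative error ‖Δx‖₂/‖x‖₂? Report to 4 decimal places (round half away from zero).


0.0313

form AᵀA = [56362000000/2368476889 -12666321000/2368476889; -12666321000/2368476889 2917162225/2368476889] with trace 35264225/1408969 and determinant 1000000/1408969
λ_max, λ_min = (35264225/1408969 ± √1237929688850625/1985193642961)/2 = 25, 40000/1408969
κ_2(A) = √(λ_max/λ_min) = √(25 / (40000/1408969)) = 29.6750
κ_2(A)·‖δb‖/‖b‖ = 0.0313


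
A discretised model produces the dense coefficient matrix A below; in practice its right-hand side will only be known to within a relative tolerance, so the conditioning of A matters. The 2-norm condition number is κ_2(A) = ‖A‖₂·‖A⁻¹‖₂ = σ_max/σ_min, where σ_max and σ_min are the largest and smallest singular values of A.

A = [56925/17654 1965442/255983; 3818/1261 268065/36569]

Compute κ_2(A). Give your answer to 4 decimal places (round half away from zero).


AᵀA = [6097571929/311663716 3658328595/77915929; 3658328595/77915929 8780078029/77915929]; tr = 243892805/1844164, det = 279841/1844164
char-poly roots: 529/4 and 529/461041
κ = σ_max/σ_min = (23/2)/(23/679) = 339.5000

339.5000


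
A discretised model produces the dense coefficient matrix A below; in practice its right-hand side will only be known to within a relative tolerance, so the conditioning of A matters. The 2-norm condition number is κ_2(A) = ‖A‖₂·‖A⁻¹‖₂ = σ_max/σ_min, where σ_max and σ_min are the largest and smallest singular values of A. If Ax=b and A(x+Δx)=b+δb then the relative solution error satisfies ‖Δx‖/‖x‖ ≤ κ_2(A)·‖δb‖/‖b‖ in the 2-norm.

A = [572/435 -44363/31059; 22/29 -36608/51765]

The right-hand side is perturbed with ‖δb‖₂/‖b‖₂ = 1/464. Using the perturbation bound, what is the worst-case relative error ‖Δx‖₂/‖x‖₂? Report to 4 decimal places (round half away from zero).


M = AᵀA = [436084/189225 -383812/158949; -383812/158949 211983409/83448225]. tr(M)=480733/99225, det(M)=58564/2480625
solving λ² − 480733/99225·λ + 58564/2480625 = 0 gives λ = 121/25, 484/99225
κ_2(A) = √(λ_max/λ_min) = √((121/25) / (484/99225)) = 31.5000
perturbation bound = 31.5000·1/464 = 0.0679

0.0679


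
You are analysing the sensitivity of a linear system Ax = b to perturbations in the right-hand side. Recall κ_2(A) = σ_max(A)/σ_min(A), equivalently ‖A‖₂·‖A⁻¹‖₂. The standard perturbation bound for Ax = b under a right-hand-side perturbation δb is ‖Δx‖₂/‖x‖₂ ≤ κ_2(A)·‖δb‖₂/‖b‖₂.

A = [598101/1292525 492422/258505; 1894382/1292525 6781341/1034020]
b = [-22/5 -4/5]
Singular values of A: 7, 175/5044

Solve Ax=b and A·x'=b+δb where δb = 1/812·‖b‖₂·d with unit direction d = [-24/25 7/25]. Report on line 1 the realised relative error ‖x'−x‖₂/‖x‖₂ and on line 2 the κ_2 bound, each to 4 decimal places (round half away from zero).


0.0014
0.2485

from the listed singular values, σ₁ = 7, σ_n = 175/5044
κ_2(A) = 7 / (175/5044) = 201.7600
worst-case relative error ≤ 201.7600 × 1/812 = 0.2485
solve Ax = b  →  x = [-112.5422 25.0291]
2-norm of b is 4.4721; of x, 115.2918
δb = ε·‖b‖·d = [-0.0053 0.0015]; solving A·Δx = δb gives ‖Δx‖ = 0.1587
dividing the unrounded norms, ‖Δx‖/‖x‖ = 0.0014
tightness: 0.0014 against a bound of 0.2485 (unrounded ratio ≈ 0.0055)


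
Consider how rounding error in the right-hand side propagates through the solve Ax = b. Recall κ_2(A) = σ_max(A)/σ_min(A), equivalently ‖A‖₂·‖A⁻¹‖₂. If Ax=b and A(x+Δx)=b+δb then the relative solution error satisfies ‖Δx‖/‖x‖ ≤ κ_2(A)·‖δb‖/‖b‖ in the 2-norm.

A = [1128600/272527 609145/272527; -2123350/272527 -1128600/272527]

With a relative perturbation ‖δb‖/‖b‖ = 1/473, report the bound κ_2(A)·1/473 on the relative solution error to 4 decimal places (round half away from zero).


0.7975

M = AᵀA = [20008142500/256992961 10670913000/256992961; 10670913000/256992961 5691334225/256992961]. tr(M)=88925525/889249, det(M)=62500/889249
eigenvalues of AᵀA: λ = (tr ± √(tr²−4·det))/2 = 100, 625/889249
so κ_2 = √(100 / (625/889249)) = 377.2000
worst-case relative error ≤ 377.2000 × 1/473 = 0.7975


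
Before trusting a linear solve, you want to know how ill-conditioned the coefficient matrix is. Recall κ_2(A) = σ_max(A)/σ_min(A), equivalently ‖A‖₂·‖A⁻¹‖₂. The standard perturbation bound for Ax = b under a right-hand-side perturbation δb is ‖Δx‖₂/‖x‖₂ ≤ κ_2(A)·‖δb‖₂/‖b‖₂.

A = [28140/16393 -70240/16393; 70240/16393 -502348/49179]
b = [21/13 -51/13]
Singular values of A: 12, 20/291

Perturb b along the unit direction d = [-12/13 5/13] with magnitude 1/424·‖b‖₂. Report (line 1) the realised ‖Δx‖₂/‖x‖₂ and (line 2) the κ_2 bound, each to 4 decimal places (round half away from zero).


from the listed singular values, σ₁ = 12, σ_n = 20/291
condition number: 12 ÷ (20/291) = 174.6000
bound on ‖Δx‖/‖x‖: κ·ε = 174.6000·1/424 = 0.4118
solve Ax = b  →  x = [-40.3885 -16.5577]
‖b‖ = 4.2426, ‖x‖ = 43.6507
δb = ε·‖b‖·d = [-0.0092 0.0038]; solving A·Δx = δb gives ‖Δx‖ = 0.1456
dividing the unrounded norms, ‖Δx‖/‖x‖ = 0.0033
so the bound overstates the realised error by a factor of ≈ 123.4629 (computed from the unrounded values)

0.0033
0.4118


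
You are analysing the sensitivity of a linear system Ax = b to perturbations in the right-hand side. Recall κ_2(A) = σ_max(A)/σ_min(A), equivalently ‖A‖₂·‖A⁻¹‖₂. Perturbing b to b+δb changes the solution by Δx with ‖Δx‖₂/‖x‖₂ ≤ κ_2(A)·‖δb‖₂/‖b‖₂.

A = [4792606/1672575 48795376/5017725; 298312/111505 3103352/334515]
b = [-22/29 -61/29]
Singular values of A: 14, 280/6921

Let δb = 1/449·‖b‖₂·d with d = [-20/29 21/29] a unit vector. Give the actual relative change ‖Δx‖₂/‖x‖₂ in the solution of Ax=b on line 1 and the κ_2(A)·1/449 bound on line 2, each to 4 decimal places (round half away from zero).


0.0050
0.7707

σ_max = 14, σ_min = 280/6921
condition number: 14 ÷ (280/6921) = 346.0500
κ_2(A)·‖δb‖/‖b‖ = 0.7707
solve Ax = b  →  x = [23.6891 -7.0581]
‖b‖ = 2.2361, ‖x‖ = 24.7183
Δx = A⁻¹·δb where δb = 1/449·2.2361·d; ‖Δx‖ = 0.1231
relative error = 0.0050
tightness: 0.0050 against a bound of 0.7707 (unrounded ratio ≈ 0.0065)


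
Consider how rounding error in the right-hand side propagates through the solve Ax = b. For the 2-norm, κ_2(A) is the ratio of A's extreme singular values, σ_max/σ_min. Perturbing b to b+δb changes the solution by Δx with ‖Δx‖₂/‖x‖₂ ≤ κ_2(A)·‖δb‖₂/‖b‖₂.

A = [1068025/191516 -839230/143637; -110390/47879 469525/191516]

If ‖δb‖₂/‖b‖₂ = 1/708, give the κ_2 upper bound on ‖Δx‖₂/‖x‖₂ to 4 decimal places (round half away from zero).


form AᵀA = [7903270025/217031824 -1555933750/40693467; -1555933750/40693467 78420091225/1953286416] with trace 88911725/1161288 and determinant 1500625/37161216
λ_max, λ_min = (88911725/1161288 ± √494067313140625/84286863684)/2 = 1225/16, 1225/2322576
κ = σ_max/σ_min = (35/4)/(35/1524) = 381.0000
worst-case relative error ≤ 381.0000 × 1/708 = 0.5381

0.5381


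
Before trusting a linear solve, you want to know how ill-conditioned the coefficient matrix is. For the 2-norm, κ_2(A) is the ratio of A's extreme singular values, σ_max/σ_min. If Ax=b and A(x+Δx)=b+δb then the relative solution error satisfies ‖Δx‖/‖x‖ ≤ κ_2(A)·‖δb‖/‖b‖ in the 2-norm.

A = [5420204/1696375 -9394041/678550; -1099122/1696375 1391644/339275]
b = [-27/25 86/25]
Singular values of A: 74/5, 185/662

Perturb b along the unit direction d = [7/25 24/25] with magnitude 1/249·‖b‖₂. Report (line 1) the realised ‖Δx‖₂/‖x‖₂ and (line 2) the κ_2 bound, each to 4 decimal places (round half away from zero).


σ_max = 74/5, σ_min = 185/662
κ_2(A) = (74/5) / (185/662) = 52.9600
bound on ‖Δx‖/‖x‖: κ·ε = 52.9600·1/249 = 0.2127
solve Ax = b  →  x = [10.4436 2.4883]
‖b‖ = 3.6056, ‖x‖ = 10.7360
Δx = A⁻¹·δb where δb = 1/249·3.6056·d; ‖Δx‖ = 0.0518
realised ‖Δx‖/‖x‖ = 0.0048
tightness: 0.0048 against a bound of 0.2127 (unrounded ratio ≈ 0.0227)

0.0048
0.2127


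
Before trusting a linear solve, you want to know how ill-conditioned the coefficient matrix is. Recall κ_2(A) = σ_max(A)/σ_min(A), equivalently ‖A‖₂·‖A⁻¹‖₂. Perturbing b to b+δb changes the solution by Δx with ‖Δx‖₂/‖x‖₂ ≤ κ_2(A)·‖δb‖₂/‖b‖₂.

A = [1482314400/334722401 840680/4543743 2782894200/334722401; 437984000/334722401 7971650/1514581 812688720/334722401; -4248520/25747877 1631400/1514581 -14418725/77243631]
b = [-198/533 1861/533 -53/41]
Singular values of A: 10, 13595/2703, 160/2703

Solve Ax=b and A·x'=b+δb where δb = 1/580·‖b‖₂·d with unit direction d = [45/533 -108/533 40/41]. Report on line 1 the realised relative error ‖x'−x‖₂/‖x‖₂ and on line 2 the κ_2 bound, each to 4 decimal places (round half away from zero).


from the listed singular values, σ₁ = 10, σ_n = 160/2703
κ_2(A) = 10 / (160/2703) = 168.9375
bound on ‖Δx‖/‖x‖: κ·ε = 168.9375·1/580 = 0.2913
solve Ax = b  →  x = [29.7968 0.6039 -15.9294]
‖b‖₂ = 3.7417 and ‖x‖₂ = 33.7929
δb = ε·‖b‖·d = [0.0005 -0.0013 0.0063]; solving A·Δx = δb gives ‖Δx‖ = 0.1090
dividing the unrounded norms, ‖Δx‖/‖x‖ = 0.0032
so the bound overstates the realised error by a factor of ≈ 90.3154 (computed from the unrounded values)

0.0032
0.2913


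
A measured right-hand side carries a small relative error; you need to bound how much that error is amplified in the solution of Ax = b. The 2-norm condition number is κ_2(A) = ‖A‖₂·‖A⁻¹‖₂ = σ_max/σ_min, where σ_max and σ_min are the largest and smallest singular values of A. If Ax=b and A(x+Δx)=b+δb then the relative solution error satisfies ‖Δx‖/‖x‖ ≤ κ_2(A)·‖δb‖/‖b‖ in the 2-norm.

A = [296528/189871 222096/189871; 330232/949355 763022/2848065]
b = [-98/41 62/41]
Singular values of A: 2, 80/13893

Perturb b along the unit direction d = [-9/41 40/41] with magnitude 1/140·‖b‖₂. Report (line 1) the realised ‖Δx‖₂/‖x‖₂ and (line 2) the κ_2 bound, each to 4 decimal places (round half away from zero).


0.0101
2.4809

from the listed singular values, σ₁ = 2, σ_n = 80/13893
condition number: 2 ÷ (80/13893) = 347.3250
perturbation bound = 347.3250·1/140 = 2.4809
solve Ax = b  →  x = [-209.1950 277.2600]
‖b‖₂ = 2.8284 and ‖x‖₂ = 347.3264
with δb = [-0.0044 0.0197], A·Δx = δb → ‖Δx‖ = 3.5085
dividing the unrounded norms, ‖Δx‖/‖x‖ = 0.0101
tightness: 0.0101 against a bound of 2.4809 (unrounded ratio ≈ 0.0041)


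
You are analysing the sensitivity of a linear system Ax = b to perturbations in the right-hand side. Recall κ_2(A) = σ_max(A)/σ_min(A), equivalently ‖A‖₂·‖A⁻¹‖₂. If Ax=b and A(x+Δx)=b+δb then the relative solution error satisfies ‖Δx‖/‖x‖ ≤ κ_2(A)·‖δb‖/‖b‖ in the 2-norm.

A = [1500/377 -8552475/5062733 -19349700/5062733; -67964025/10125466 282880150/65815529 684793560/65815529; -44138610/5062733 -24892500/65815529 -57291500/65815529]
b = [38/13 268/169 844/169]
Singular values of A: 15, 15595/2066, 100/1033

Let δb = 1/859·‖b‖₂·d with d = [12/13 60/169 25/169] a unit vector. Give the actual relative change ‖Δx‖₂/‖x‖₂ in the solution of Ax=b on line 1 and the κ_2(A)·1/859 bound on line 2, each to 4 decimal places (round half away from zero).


0.0017
0.1804

largest singular value 15, smallest 100/1033
κ = σ_max/σ_min = 15/(100/1033) = 154.9500
κ_2(A)·‖δb‖/‖b‖ = 0.1804
solve Ax = b  →  x = [-0.4757 -38.2450 15.6441]
‖b‖ = 6.0000, ‖x‖ = 41.3236
with δb = [0.0064 0.0025 0.0010], A·Δx = δb → ‖Δx‖ = 0.0722
relative error = 0.0017
realised/bound (from unrounded values) ≈ 0.0097


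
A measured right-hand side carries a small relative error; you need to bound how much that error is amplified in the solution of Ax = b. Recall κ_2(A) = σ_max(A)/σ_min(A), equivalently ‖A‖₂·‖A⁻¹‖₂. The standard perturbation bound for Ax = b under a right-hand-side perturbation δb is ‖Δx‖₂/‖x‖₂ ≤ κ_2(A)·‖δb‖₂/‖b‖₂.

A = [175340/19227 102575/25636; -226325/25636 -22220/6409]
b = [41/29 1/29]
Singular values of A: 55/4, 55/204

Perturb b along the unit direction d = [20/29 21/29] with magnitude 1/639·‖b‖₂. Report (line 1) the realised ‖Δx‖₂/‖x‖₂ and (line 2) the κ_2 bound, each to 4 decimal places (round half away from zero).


largest singular value 55/4, smallest 55/204
condition number: (55/4) ÷ (55/204) = 51.0000
perturbation bound = 51.0000·1/639 = 0.0798
solve Ax = b  →  x = [-1.3594 3.4517]
‖b‖ = 1.4142, ‖x‖ = 3.7098
re-solving with b+δb shifts x by Δx of norm 0.0082
relative error = 0.0022
so the bound overstates the realised error by a factor of ≈ 36.0694 (computed from the unrounded values)

0.0022
0.0798


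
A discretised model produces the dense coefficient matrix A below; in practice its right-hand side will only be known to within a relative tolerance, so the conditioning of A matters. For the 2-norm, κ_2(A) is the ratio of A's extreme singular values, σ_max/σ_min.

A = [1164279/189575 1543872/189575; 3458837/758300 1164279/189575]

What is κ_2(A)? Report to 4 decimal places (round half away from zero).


284.3625

form AᵀA = [1346091313201/23000755600 448681691067/5750188900; 448681691067/5750188900 149563453689/1437547225] with trace 149564262889/920030224 and determinant 18792225/57501889
eigenvalues of AᵀA: λ = (tr ± √(tr²−4·det))/2 = 2601/16, 115600/57501889
κ = σ_max/σ_min = (51/4)/(340/7583) = 284.3625


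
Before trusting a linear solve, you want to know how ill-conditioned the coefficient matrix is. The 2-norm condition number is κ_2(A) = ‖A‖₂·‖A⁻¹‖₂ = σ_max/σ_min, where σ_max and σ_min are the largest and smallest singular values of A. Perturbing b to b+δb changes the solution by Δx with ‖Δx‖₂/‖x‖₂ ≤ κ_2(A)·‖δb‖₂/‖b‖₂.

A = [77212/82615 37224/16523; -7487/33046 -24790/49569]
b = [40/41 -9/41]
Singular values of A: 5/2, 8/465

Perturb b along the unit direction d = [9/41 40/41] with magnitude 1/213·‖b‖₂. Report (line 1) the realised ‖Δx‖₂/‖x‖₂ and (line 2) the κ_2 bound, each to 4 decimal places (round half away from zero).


0.6822
0.6822

from the listed singular values, σ₁ = 5/2, σ_n = 8/465
κ = σ_max/σ_min = (5/2)/(8/465) = 145.3125
κ_2(A)·‖δb‖/‖b‖ = 0.6822
solve Ax = b  →  x = [0.1538 0.3692]
2-norm of b is 1.0000; of x, 0.4000
re-solving with b+δb shifts x by Δx of norm 0.2729
relative error = 0.6822
realised/bound = 1 exactly: the bound is attained for this b and d


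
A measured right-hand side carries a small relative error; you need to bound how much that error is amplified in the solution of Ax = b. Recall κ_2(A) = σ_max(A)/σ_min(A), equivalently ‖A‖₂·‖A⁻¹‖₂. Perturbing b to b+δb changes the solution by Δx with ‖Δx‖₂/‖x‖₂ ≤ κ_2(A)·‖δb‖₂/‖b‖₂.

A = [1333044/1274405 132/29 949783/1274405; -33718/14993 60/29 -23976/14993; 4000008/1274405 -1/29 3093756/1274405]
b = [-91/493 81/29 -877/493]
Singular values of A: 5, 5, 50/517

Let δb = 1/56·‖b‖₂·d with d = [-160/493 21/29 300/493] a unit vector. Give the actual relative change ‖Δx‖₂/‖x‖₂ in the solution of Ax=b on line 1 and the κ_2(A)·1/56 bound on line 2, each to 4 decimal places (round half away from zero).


0.0591
0.9232

from the listed singular values, σ₁ = 5, σ_n = 50/517
κ_2(A) = 5 / (50/517) = 51.7000
bound on ‖Δx‖/‖x‖: κ·ε = 51.7000·1/56 = 0.9232
solve Ax = b  →  x = [-6.6840 0.2000 7.9120]
2-norm of b is 3.3166; of x, 10.3593
Δx = A⁻¹·δb where δb = 1/56·3.3166·d; ‖Δx‖ = 0.6124
realised ‖Δx‖/‖x‖ = 0.0591
realised/bound (from unrounded values) ≈ 0.0640


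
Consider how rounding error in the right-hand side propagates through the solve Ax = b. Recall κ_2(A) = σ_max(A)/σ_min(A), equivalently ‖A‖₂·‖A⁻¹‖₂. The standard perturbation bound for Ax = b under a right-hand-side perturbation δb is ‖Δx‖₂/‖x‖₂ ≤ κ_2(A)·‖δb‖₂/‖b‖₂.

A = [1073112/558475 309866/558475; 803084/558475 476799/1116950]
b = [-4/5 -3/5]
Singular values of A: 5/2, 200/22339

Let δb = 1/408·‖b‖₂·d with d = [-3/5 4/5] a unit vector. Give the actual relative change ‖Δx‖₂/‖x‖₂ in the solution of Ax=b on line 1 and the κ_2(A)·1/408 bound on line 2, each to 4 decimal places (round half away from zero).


0.6844
0.6844

σ_max = 5/2, σ_min = 200/22339
κ = σ_max/σ_min = (5/2)/(200/22339) = 279.2375
worst-case relative error ≤ 279.2375 × 1/408 = 0.6844
solve Ax = b  →  x = [-0.3840 -0.1120]
‖b‖₂ = 1.0000 and ‖x‖₂ = 0.4000
with δb = [-0.0015 0.0020], A·Δx = δb → ‖Δx‖ = 0.2738
dividing the unrounded norms, ‖Δx‖/‖x‖ = 0.6844
tightness: 0.6844 against a bound of 0.6844; the bound is attained (ratio 1)


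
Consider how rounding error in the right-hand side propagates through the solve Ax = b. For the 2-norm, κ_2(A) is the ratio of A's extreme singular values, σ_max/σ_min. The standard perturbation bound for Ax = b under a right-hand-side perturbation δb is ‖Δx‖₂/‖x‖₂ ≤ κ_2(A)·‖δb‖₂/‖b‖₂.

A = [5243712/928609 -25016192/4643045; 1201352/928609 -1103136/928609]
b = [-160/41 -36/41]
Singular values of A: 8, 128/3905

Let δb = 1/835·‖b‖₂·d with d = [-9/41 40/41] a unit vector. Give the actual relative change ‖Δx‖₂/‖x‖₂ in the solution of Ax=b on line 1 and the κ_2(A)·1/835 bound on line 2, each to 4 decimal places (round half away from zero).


0.2923
0.2923

σ_max = 8, σ_min = 128/3905
κ_2(A) = 8 / (128/3905) = 244.0625
worst-case relative error ≤ 244.0625 × 1/835 = 0.2923
solve Ax = b  →  x = [-0.3621 0.3448]
‖b‖₂ = 4.0000 and ‖x‖₂ = 0.5000
Δx = A⁻¹·δb where δb = 1/835·4.0000·d; ‖Δx‖ = 0.1461
relative error = 0.2923
tightness: 0.2923 against a bound of 0.2923; the bound is attained (ratio 1)


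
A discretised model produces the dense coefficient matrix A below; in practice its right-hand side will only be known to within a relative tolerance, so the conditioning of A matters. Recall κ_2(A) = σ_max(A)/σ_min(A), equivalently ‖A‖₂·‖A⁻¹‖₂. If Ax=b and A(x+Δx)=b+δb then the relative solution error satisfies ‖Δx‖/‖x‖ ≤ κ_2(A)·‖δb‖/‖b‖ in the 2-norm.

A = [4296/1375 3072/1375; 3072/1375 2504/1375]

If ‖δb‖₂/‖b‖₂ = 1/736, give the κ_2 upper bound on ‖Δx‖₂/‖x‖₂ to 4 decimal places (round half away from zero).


0.0448

form AᵀA = [1115712/75625 835584/75625; 835584/75625 628288/75625] with trace 13952/605 and determinant 36864/75625
λ_max, λ_min = (13952/605 ± √4848615424/9150625)/2 = 576/25, 64/3025
σ_max=√(576/25)=(24/5), σ_min=√(64/3025)=(8/55) → κ = 33.0000
κ_2(A)·‖δb‖/‖b‖ = 0.0448


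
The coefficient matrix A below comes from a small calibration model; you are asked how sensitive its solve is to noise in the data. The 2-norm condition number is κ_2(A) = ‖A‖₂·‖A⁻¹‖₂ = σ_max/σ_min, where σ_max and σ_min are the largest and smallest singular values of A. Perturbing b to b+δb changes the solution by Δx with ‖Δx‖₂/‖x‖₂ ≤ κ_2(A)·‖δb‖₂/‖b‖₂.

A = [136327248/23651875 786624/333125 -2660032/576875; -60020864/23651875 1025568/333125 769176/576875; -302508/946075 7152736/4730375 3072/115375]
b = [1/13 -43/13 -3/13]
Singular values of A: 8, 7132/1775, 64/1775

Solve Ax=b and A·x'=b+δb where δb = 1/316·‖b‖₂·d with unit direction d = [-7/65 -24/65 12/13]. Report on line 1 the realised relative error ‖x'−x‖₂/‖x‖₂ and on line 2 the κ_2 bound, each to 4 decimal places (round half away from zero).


largest singular value 8, smallest 64/1775
condition number: 8 ÷ (64/1775) = 221.8750
bound on ‖Δx‖/‖x‖: κ·ε = 221.8750·1/316 = 0.7021
solve Ax = b  →  x = [16.4962 2.9463 22.1125]
‖b‖₂ = 3.3166 and ‖x‖₂ = 27.7447
re-solving with b+δb shifts x by Δx of norm 0.2911
relative error = 0.0105
so the bound overstates the realised error by a factor of ≈ 66.9227 (computed from the unrounded values)

0.0105
0.7021


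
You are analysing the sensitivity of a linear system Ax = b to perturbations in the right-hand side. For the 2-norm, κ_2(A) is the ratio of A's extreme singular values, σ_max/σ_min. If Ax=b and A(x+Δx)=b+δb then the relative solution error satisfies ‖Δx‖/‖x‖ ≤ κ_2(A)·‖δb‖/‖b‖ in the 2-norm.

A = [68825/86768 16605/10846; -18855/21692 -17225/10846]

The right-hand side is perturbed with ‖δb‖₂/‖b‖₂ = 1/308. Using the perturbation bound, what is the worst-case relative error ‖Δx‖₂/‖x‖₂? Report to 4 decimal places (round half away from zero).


M = AᵀA = [12396025/8952064 2903625/1119008; 2903625/1119008 340325/69938]. tr(M)=193625/30976, det(M)=625/123904
λ_max, λ_min = (193625/30976 ± √37471280625/959512576)/2 = 25/4, 25/30976
σ_max=√(25/4)=(5/2), σ_min=√(25/30976)=(5/176) → κ = 88.0000
bound on ‖Δx‖/‖x‖: κ·ε = 88.0000·1/308 = 0.2857

0.2857


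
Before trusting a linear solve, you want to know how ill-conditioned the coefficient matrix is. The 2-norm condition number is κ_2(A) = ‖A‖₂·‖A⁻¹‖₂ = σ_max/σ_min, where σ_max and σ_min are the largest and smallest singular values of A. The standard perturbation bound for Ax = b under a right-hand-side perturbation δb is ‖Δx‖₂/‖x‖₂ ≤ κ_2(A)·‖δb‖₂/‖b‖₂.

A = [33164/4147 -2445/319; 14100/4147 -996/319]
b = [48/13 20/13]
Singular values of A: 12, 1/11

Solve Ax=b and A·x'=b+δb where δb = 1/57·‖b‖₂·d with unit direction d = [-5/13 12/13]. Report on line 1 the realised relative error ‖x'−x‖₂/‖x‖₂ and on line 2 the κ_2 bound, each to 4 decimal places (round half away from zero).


2.3158
2.3158

σ_max = 12, σ_min = 1/11
κ = σ_max/σ_min = 12/(1/11) = 132.0000
perturbation bound = 132.0000·1/57 = 2.3158
solve Ax = b  →  x = [0.2414 -0.2299]
‖b‖ = 4.0000, ‖x‖ = 0.3333
with δb = [-0.0270 0.0648], A·Δx = δb → ‖Δx‖ = 0.7719
dividing the unrounded norms, ‖Δx‖/‖x‖ = 2.3158
realised/bound = 1 exactly: the bound is attained for this b and d


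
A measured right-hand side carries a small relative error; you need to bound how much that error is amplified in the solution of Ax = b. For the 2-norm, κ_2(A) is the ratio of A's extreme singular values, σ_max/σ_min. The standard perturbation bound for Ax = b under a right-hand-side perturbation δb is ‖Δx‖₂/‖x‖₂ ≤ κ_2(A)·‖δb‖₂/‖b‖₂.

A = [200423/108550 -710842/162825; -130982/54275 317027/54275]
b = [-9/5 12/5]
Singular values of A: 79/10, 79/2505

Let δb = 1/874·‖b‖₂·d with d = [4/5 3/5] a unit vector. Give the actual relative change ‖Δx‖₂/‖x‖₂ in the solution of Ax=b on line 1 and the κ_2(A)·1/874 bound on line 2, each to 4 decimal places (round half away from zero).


from the listed singular values, σ₁ = 79/10, σ_n = 79/2505
κ = σ_max/σ_min = (79/10)/(79/2505) = 250.5000
bound on ‖Δx‖/‖x‖: κ·ε = 250.5000·1/874 = 0.2866
solve Ax = b  →  x = [-0.1461 0.3505]
2-norm of b is 3.0000; of x, 0.3797
with δb = [0.0027 0.0021], A·Δx = δb → ‖Δx‖ = 0.1088
realised ‖Δx‖/‖x‖ = 0.2866
realised/bound = 1 exactly: the bound is attained for this b and d

0.2866
0.2866


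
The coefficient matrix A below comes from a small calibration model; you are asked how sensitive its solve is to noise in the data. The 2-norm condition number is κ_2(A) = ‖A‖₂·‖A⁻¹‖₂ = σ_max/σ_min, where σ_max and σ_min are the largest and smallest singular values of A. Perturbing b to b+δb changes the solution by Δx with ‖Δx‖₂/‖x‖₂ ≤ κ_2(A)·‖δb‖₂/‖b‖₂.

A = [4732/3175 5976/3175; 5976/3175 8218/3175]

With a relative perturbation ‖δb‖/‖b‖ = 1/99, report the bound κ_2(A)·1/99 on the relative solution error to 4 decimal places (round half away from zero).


0.5131

M = AᵀA = [2324176/403225 3095568/403225; 3095568/403225 4129924/403225]. tr(M)=258164/16129, det(M)=1600/16129
λ_max, λ_min = (258164/16129 ± √66545425296/260144641)/2 = 16, 100/16129
σ_max=√16=4, σ_min=√(100/16129)=(10/127) → κ = 50.8000
worst-case relative error ≤ 50.8000 × 1/99 = 0.5131


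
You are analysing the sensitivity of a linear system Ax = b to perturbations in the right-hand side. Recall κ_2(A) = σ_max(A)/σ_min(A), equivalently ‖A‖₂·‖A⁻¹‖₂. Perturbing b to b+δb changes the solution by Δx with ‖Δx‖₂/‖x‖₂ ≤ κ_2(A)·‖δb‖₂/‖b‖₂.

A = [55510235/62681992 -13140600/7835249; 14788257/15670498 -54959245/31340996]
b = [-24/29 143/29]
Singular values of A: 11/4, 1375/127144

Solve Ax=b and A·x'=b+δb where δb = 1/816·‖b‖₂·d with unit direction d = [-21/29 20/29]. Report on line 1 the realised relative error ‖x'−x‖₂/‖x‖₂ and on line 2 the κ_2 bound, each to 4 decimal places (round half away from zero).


from the listed singular values, σ₁ = 11/4, σ_n = 1375/127144
κ_2(A) = (11/4) / (1375/127144) = 254.2880
κ_2(A)·‖δb‖/‖b‖ = 0.3116
solve Ax = b  →  x = [326.8723 173.0955]
‖b‖ = 5.0000, ‖x‖ = 369.8751
Δx = A⁻¹·δb where δb = 1/816·5.0000·d; ‖Δx‖ = 0.5666
realised ‖Δx‖/‖x‖ = 0.0015
so the bound overstates the realised error by a factor of ≈ 203.4313 (computed from the unrounded values)

0.0015
0.3116


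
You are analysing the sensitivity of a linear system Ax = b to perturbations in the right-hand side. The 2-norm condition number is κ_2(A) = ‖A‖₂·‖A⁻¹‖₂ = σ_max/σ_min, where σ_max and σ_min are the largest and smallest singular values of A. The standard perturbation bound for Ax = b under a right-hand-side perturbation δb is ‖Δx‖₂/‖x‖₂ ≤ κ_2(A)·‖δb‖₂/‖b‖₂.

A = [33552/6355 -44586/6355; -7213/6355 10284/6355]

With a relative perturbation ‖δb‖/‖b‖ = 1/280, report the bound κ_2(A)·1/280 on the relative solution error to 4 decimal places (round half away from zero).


0.4982

AᵀA = [700633/24025 -934044/24025; -934044/24025 1245492/24025]; tr = 77845/961, det = 324/961
λ_max, λ_min = (77845/961 ± √6058598569/923521)/2 = 81, 4/961
κ_2(A) = √(λ_max/λ_min) = √(81 / (4/961)) = 139.5000
perturbation bound = 139.5000·1/280 = 0.4982


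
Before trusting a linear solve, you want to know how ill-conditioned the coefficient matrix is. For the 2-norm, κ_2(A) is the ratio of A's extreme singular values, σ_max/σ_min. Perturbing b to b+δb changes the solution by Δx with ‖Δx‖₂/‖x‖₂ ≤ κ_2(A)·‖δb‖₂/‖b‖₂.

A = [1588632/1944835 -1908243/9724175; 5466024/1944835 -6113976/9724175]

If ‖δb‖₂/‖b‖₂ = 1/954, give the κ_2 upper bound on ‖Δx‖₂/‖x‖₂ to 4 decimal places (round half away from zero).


0.2486

form AᵀA = [1296046800000/151295327089 -291605083560/151295327089; -291605083560/151295327089 65635350201/151295327089] with trace 810042921/90003169 and determinant 129600/90003169
char-poly roots: 9 and 14400/90003169
so κ_2 = √(9 / (14400/90003169)) = 237.1750
perturbation bound = 237.1750·1/954 = 0.2486
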